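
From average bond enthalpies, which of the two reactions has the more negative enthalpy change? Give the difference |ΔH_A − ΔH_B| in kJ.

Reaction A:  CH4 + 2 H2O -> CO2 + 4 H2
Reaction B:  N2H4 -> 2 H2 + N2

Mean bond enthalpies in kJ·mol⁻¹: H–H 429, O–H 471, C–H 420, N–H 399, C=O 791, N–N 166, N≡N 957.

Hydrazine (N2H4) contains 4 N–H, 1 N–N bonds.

Reaction B, by 319 kJ

Reaction A:
  Bonds broken (reactants):
    C–H: 4 × 420 = 1680
    O–H: 4 × 471 = 1884
    Σ(broken) = 3564 kJ
  Bonds formed (products):
    C=O: 2 × 791 = 1582
    H–H: 4 × 429 = 1716
    Σ(formed) = 3298 kJ
  ΔH_A = 3564 − 3298 = +266 kJ
Reaction B:
  Bonds broken (reactants):
    N–H: 4 × 399 = 1596
    N–N: 1 × 166 = 166
    Σ(broken) = 1762 kJ
  Bonds formed (products):
    H–H: 2 × 429 = 858
    N≡N: 1 × 957 = 957
    Σ(formed) = 1815 kJ
  ΔH_B = 1762 − 1815 = −53 kJ
ΔH_A − ΔH_B = +319 kJ, so reaction B has the more negative ΔH; |ΔH_A − ΔH_B| = 319 kJ.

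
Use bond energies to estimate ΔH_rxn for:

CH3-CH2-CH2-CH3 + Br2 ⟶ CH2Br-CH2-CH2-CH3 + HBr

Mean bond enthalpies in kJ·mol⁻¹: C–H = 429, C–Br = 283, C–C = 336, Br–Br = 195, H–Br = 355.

Bonds broken (reactants):
  Br–Br: 1 × 195 = 195
  C–C: 3 × 336 = 1008
  C–H: 10 × 429 = 4290
  Σ(broken) = 5493 kJ
Bonds formed (products):
  C–Br: 1 × 283 = 283
  C–C: 3 × 336 = 1008
  C–H: 9 × 429 = 3861
  H–Br: 1 × 355 = 355
  Σ(formed) = 5507 kJ
ΔH = Σ(broken) − Σ(formed) = 5493 − 5507 = −14 kJ

ΔH ≈ −14 kJ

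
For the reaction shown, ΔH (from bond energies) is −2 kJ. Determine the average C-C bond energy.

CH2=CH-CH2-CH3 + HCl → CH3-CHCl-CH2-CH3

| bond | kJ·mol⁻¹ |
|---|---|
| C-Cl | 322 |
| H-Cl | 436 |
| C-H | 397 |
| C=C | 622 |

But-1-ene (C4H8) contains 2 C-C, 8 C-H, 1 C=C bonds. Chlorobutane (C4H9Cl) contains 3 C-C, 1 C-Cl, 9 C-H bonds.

D(C-C) ≈ 341 kJ/mol

Let D be the C-C bond energy.
Σ(broken) = 2×D + 8×397 + 1×622 + 1×436 = 4234 + 2D
Σ(formed) = 3×D + 1×322 + 9×397 = 3895 + 3D
ΔH = Σ(broken) − Σ(formed) = (4234 + 2D) − (3895 + 3D) = +339 − D
Setting this equal to −2 kJ gives D = 341 kJ/mol.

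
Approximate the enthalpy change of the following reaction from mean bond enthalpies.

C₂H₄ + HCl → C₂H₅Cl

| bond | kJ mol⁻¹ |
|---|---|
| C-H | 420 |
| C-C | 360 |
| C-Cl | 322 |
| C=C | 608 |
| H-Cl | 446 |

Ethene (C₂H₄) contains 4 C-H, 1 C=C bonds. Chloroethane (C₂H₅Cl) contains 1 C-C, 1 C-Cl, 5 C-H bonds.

Bonds broken (reactants):
  C-H: 4 × 420 = 1680
  C=C: 1 × 608 = 608
  H-Cl: 1 × 446 = 446
  Σ(broken) = 2734 kJ
Bonds formed (products):
  C-C: 1 × 360 = 360
  C-Cl: 1 × 322 = 322
  C-H: 5 × 420 = 2100
  Σ(formed) = 2782 kJ
ΔH = Σ(broken) − Σ(formed) = 2734 − 2782 = −48 kJ

ΔH ≈ −48 kJ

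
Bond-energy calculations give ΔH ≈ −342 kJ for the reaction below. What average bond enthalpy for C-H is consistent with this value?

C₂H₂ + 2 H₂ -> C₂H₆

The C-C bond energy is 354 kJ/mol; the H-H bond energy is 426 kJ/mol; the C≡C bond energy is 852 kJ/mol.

D(C-H) ≈ 423 kJ/mol

Let D be the C-H bond energy.
Σ(broken) = 1×852 + 2×D + 2×426 = 1704 + 2D
Σ(formed) = 1×354 + 6×D = 354 + 6D
ΔH = Σ(broken) − Σ(formed) = (1704 + 2D) − (354 + 6D) = +1350 − 4D
Setting this equal to −342 kJ gives 4D = 1692, so D = 423 kJ/mol.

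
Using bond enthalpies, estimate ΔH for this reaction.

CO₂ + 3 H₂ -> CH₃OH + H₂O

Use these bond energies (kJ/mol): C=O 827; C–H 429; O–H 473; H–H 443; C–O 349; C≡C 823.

ΔH ≈ −72 kJ

Bonds broken (reactants):
  C=O: 2 × 827 = 1654
  H–H: 3 × 443 = 1329
  Σ(broken) = 2983 kJ
Bonds formed (products):
  C–H: 3 × 429 = 1287
  C–O: 1 × 349 = 349
  O–H: 3 × 473 = 1419
  Σ(formed) = 3055 kJ
ΔH = Σ(broken) − Σ(formed) = 2983 − 3055 = −72 kJ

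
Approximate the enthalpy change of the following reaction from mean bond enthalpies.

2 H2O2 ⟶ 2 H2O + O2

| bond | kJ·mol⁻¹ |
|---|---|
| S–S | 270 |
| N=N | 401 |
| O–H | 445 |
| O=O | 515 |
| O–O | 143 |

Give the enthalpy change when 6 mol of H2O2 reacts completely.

Bonds broken (reactants):
  O–H: 4 × 445 = 1780
  O–O: 2 × 143 = 286
  Σ(broken) = 2066 kJ
Bonds formed (products):
  O–H: 4 × 445 = 1780
  O=O: 1 × 515 = 515
  Σ(formed) = 2295 kJ
ΔH = Σ(broken) − Σ(formed) = 2066 − 2295 = −229 kJ
For 3× the reaction as written: 3 × (−229) = −687 kJ

ΔH = −687 kJ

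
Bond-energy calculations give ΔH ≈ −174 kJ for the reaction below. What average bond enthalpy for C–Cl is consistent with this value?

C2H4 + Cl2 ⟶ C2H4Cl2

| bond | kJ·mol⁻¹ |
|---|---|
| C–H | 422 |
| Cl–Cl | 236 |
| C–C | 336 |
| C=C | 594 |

D(C–Cl) ≈ 334 kJ/mol

Let D be the C–Cl bond energy.
Σ(broken) = 4×422 + 1×594 + 1×236 = 2518
Σ(formed) = 1×336 + 2×D + 4×422 = 2024 + 2D
ΔH = Σ(broken) − Σ(formed) = (2518) − (2024 + 2D) = +494 − 2D
Setting this equal to −174 kJ gives 2D = 668, so D = 334 kJ/mol.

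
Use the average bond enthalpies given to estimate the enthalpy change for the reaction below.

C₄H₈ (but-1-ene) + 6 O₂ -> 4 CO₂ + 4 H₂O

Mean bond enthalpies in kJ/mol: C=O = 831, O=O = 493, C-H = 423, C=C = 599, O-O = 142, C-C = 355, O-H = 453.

ΔH ≈ −2621 kJ

Bonds broken (reactants):
  C-C: 2 × 355 = 710
  C-H: 8 × 423 = 3384
  C=C: 1 × 599 = 599
  O=O: 6 × 493 = 2958
  Σ(broken) = 7651 kJ
Bonds formed (products):
  C=O: 8 × 831 = 6648
  O-H: 8 × 453 = 3624
  Σ(formed) = 10272 kJ
ΔH = Σ(broken) − Σ(formed) = 7651 − 10272 = −2621 kJ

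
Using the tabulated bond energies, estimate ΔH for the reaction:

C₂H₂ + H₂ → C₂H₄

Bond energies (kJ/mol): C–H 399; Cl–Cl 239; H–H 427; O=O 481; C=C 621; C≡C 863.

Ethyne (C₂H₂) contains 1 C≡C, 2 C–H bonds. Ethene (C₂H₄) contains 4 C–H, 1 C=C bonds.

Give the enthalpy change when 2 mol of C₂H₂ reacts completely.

Bonds broken (reactants):
  C≡C: 1 × 863 = 863
  C–H: 2 × 399 = 798
  H–H: 1 × 427 = 427
  Σ(broken) = 2088 kJ
Bonds formed (products):
  C–H: 4 × 399 = 1596
  C=C: 1 × 621 = 621
  Σ(formed) = 2217 kJ
ΔH = Σ(broken) − Σ(formed) = 2088 − 2217 = −129 kJ
For 2× the reaction as written: 2 × (−129) = −258 kJ

ΔH = −258 kJ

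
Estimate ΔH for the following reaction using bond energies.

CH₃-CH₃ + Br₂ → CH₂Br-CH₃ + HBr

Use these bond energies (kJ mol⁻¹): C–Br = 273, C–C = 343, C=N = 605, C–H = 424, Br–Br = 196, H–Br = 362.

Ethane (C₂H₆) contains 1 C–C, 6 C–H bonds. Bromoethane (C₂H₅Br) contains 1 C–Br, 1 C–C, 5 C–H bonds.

Bonds broken (reactants):
  Br–Br: 1 × 196 = 196
  C–C: 1 × 343 = 343
  C–H: 6 × 424 = 2544
  Σ(broken) = 3083 kJ
Bonds formed (products):
  C–Br: 1 × 273 = 273
  C–C: 1 × 343 = 343
  C–H: 5 × 424 = 2120
  H–Br: 1 × 362 = 362
  Σ(formed) = 3098 kJ
ΔH = Σ(broken) − Σ(formed) = 3083 − 3098 = −15 kJ

ΔH ≈ −15 kJ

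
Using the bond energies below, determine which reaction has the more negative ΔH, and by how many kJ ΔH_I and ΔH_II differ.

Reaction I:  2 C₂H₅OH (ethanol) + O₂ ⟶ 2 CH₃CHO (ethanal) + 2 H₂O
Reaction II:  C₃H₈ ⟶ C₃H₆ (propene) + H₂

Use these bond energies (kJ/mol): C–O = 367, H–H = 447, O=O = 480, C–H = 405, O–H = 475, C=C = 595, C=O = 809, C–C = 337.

Reaction I:
  Bonds broken (reactants):
    C–C: 2 × 337 = 674
    C–H: 10 × 405 = 4050
    C–O: 2 × 367 = 734
    O–H: 2 × 475 = 950
    O=O: 1 × 480 = 480
    Σ(broken) = 6888 kJ
  Bonds formed (products):
    C–C: 2 × 337 = 674
    C–H: 8 × 405 = 3240
    C=O: 2 × 809 = 1618
    O–H: 4 × 475 = 1900
    Σ(formed) = 7432 kJ
  ΔH_I = 6888 − 7432 = −544 kJ
Reaction II:
  Bonds broken (reactants):
    C–C: 2 × 337 = 674
    C–H: 8 × 405 = 3240
    Σ(broken) = 3914 kJ
  Bonds formed (products):
    C–C: 1 × 337 = 337
    C–H: 6 × 405 = 2430
    C=C: 1 × 595 = 595
    H–H: 1 × 447 = 447
    Σ(formed) = 3809 kJ
  ΔH_II = 3914 − 3809 = +105 kJ
ΔH_I − ΔH_II = −649 kJ, so reaction I has the more negative ΔH; |ΔH_I − ΔH_II| = 649 kJ.

Reaction I, by 649 kJ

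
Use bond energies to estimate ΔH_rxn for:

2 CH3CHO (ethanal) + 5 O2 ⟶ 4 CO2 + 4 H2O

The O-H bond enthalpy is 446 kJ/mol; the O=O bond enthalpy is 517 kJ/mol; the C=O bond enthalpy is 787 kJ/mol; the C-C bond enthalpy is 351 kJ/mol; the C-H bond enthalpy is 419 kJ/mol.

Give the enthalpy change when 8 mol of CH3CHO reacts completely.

ΔH = −6604 kJ

Bonds broken (reactants):
  C-C: 2 × 351 = 702
  C-H: 8 × 419 = 3352
  C=O: 2 × 787 = 1574
  O=O: 5 × 517 = 2585
  Σ(broken) = 8213 kJ
Bonds formed (products):
  C=O: 8 × 787 = 6296
  O-H: 8 × 446 = 3568
  Σ(formed) = 9864 kJ
ΔH = Σ(broken) − Σ(formed) = 8213 − 9864 = −1651 kJ
For 4× the reaction as written: 4 × (−1651) = −6604 kJ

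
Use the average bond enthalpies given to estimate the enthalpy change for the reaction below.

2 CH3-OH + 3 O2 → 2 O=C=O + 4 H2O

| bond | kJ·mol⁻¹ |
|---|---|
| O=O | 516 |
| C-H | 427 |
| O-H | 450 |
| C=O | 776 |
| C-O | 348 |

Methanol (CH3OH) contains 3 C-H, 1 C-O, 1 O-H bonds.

ΔH ≈ −998 kJ

Bonds broken (reactants):
  C-H: 6 × 427 = 2562
  C-O: 2 × 348 = 696
  O-H: 2 × 450 = 900
  O=O: 3 × 516 = 1548
  Σ(broken) = 5706 kJ
Bonds formed (products):
  C=O: 4 × 776 = 3104
  O-H: 8 × 450 = 3600
  Σ(formed) = 6704 kJ
ΔH = Σ(broken) − Σ(formed) = 5706 − 6704 = −998 kJ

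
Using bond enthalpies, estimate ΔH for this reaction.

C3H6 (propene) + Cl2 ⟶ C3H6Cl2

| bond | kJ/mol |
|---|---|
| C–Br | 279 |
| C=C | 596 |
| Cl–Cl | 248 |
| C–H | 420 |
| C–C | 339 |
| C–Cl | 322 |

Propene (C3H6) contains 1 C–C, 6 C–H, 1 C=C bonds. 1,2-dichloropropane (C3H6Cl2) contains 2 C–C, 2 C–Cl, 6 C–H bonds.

Bonds broken (reactants):
  C–C: 1 × 339 = 339
  C–H: 6 × 420 = 2520
  C=C: 1 × 596 = 596
  Cl–Cl: 1 × 248 = 248
  Σ(broken) = 3703 kJ
Bonds formed (products):
  C–C: 2 × 339 = 678
  C–Cl: 2 × 322 = 644
  C–H: 6 × 420 = 2520
  Σ(formed) = 3842 kJ
ΔH = Σ(broken) − Σ(formed) = 3703 − 3842 = −139 kJ

ΔH ≈ −139 kJ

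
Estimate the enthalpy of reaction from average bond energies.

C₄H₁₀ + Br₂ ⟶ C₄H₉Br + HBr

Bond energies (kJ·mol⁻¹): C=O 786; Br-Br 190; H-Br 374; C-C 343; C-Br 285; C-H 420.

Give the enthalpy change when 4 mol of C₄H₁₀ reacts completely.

ΔH = −196 kJ

Bonds broken (reactants):
  Br-Br: 1 × 190 = 190
  C-C: 3 × 343 = 1029
  C-H: 10 × 420 = 4200
  Σ(broken) = 5419 kJ
Bonds formed (products):
  C-Br: 1 × 285 = 285
  C-C: 3 × 343 = 1029
  C-H: 9 × 420 = 3780
  H-Br: 1 × 374 = 374
  Σ(formed) = 5468 kJ
ΔH = Σ(broken) − Σ(formed) = 5419 − 5468 = −49 kJ
For 4× the reaction as written: 4 × (−49) = −196 kJ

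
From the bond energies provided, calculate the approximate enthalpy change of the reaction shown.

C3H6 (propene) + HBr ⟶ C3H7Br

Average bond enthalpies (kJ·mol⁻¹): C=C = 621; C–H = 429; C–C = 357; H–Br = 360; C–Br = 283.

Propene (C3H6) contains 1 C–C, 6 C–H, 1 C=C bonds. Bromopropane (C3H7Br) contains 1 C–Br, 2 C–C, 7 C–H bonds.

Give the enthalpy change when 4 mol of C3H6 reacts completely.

ΔH = −352 kJ

Bonds broken (reactants):
  C–C: 1 × 357 = 357
  C–H: 6 × 429 = 2574
  C=C: 1 × 621 = 621
  H–Br: 1 × 360 = 360
  Σ(broken) = 3912 kJ
Bonds formed (products):
  C–Br: 1 × 283 = 283
  C–C: 2 × 357 = 714
  C–H: 7 × 429 = 3003
  Σ(formed) = 4000 kJ
ΔH = Σ(broken) − Σ(formed) = 3912 − 4000 = −88 kJ
For 4× the reaction as written: 4 × (−88) = −352 kJ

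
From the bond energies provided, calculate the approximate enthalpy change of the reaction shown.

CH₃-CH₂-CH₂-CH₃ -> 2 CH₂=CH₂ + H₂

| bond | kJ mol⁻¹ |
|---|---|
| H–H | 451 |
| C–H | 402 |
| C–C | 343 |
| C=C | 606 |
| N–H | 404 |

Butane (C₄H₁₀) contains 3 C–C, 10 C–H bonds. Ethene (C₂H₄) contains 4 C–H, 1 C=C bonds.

ΔH ≈ +170 kJ

Bonds broken (reactants):
  C–C: 3 × 343 = 1029
  C–H: 10 × 402 = 4020
  Σ(broken) = 5049 kJ
Bonds formed (products):
  C–H: 8 × 402 = 3216
  C=C: 2 × 606 = 1212
  H–H: 1 × 451 = 451
  Σ(formed) = 4879 kJ
ΔH = Σ(broken) − Σ(formed) = 5049 − 4879 = +170 kJ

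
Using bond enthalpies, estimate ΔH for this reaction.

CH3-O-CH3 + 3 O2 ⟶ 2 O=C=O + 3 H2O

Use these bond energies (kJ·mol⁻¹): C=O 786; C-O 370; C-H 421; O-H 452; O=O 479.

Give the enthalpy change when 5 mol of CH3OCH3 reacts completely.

Bonds broken (reactants):
  C-H: 6 × 421 = 2526
  C-O: 2 × 370 = 740
  O=O: 3 × 479 = 1437
  Σ(broken) = 4703 kJ
Bonds formed (products):
  C=O: 4 × 786 = 3144
  O-H: 6 × 452 = 2712
  Σ(formed) = 5856 kJ
ΔH = Σ(broken) − Σ(formed) = 4703 − 5856 = −1153 kJ
For 5× the reaction as written: 5 × (−1153) = −5765 kJ

ΔH = −5765 kJ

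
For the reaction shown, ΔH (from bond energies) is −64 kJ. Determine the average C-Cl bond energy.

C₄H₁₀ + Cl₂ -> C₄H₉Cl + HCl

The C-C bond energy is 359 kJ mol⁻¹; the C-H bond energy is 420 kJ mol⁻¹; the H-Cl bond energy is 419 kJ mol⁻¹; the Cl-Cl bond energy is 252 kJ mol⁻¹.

Let D be the C-Cl bond energy.
Σ(broken) = 3×359 + 10×420 + 1×252 = 5529
Σ(formed) = 3×359 + 1×D + 9×420 + 1×419 = 5276 + D
ΔH = Σ(broken) − Σ(formed) = (5529) − (5276 + D) = +253 − D
Setting this equal to −64 kJ gives D = 317 kJ/mol.

D(C-Cl) ≈ 317 kJ/mol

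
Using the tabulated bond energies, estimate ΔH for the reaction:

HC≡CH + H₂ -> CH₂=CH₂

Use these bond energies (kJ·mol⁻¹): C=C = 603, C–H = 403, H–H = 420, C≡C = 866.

ΔH ≈ −123 kJ

Bonds broken (reactants):
  C≡C: 1 × 866 = 866
  C–H: 2 × 403 = 806
  H–H: 1 × 420 = 420
  Σ(broken) = 2092 kJ
Bonds formed (products):
  C–H: 4 × 403 = 1612
  C=C: 1 × 603 = 603
  Σ(formed) = 2215 kJ
ΔH = Σ(broken) − Σ(formed) = 2092 − 2215 = −123 kJ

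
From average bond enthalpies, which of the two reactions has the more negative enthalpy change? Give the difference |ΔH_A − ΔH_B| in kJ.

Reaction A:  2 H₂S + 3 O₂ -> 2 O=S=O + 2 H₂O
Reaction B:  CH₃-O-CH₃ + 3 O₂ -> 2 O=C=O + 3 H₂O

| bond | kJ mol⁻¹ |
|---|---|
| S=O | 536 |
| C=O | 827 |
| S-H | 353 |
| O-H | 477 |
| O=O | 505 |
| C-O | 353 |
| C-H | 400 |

Reaction A:
  Bonds broken (reactants):
    O=O: 3 × 505 = 1515
    S-H: 4 × 353 = 1412
    Σ(broken) = 2927 kJ
  Bonds formed (products):
    O-H: 4 × 477 = 1908
    S=O: 4 × 536 = 2144
    Σ(formed) = 4052 kJ
  ΔH_A = 2927 − 4052 = −1125 kJ
Reaction B:
  Bonds broken (reactants):
    C-H: 6 × 400 = 2400
    C-O: 2 × 353 = 706
    O=O: 3 × 505 = 1515
    Σ(broken) = 4621 kJ
  Bonds formed (products):
    C=O: 4 × 827 = 3308
    O-H: 6 × 477 = 2862
    Σ(formed) = 6170 kJ
  ΔH_B = 4621 − 6170 = −1549 kJ
ΔH_A − ΔH_B = +424 kJ, so reaction B has the more negative ΔH; |ΔH_A − ΔH_B| = 424 kJ.

Reaction B, by 424 kJ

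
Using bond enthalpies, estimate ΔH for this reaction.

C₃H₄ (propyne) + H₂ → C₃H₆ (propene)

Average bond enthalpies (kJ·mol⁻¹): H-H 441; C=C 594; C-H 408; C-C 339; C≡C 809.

ΔH ≈ −160 kJ

Bonds broken (reactants):
  C≡C: 1 × 809 = 809
  C-C: 1 × 339 = 339
  C-H: 4 × 408 = 1632
  H-H: 1 × 441 = 441
  Σ(broken) = 3221 kJ
Bonds formed (products):
  C-C: 1 × 339 = 339
  C-H: 6 × 408 = 2448
  C=C: 1 × 594 = 594
  Σ(formed) = 3381 kJ
ΔH = Σ(broken) − Σ(formed) = 3221 − 3381 = −160 kJ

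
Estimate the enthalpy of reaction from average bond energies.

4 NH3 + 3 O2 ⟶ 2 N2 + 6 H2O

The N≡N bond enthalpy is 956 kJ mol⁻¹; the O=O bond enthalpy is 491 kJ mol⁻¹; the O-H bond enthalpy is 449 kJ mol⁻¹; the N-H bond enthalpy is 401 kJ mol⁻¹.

ΔH ≈ −1015 kJ

Bonds broken (reactants):
  N-H: 12 × 401 = 4812
  O=O: 3 × 491 = 1473
  Σ(broken) = 6285 kJ
Bonds formed (products):
  N≡N: 2 × 956 = 1912
  O-H: 12 × 449 = 5388
  Σ(formed) = 7300 kJ
ΔH = Σ(broken) − Σ(formed) = 6285 − 7300 = −1015 kJ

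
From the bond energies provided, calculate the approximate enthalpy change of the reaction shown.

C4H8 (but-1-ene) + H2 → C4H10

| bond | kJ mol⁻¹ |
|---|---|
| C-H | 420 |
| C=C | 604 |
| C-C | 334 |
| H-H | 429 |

ΔH ≈ −141 kJ

Bonds broken (reactants):
  C-C: 2 × 334 = 668
  C-H: 8 × 420 = 3360
  C=C: 1 × 604 = 604
  H-H: 1 × 429 = 429
  Σ(broken) = 5061 kJ
Bonds formed (products):
  C-C: 3 × 334 = 1002
  C-H: 10 × 420 = 4200
  Σ(formed) = 5202 kJ
ΔH = Σ(broken) − Σ(formed) = 5061 − 5202 = −141 kJ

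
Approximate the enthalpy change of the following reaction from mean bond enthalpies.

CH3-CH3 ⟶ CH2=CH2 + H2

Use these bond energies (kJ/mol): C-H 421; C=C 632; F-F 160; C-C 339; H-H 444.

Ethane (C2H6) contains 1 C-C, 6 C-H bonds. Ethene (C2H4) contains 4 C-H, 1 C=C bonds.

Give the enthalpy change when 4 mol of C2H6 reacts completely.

ΔH = +420 kJ

Bonds broken (reactants):
  C-C: 1 × 339 = 339
  C-H: 6 × 421 = 2526
  Σ(broken) = 2865 kJ
Bonds formed (products):
  C-H: 4 × 421 = 1684
  C=C: 1 × 632 = 632
  H-H: 1 × 444 = 444
  Σ(formed) = 2760 kJ
ΔH = Σ(broken) − Σ(formed) = 2865 − 2760 = +105 kJ
For 4× the reaction as written: 4 × (+105) = +420 kJ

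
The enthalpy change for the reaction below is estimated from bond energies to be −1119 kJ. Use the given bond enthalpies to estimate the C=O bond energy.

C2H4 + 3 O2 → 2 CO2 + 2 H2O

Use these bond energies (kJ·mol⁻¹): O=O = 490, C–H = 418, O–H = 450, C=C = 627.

D(C=O) ≈ 772 kJ/mol

Let D be the C=O bond energy.
Σ(broken) = 4×418 + 1×627 + 3×490 = 3769
Σ(formed) = 4×D + 4×450 = 1800 + 4D
ΔH = Σ(broken) − Σ(formed) = (3769) − (1800 + 4D) = +1969 − 4D
Setting this equal to −1119 kJ gives 4D = 3088, so D = 772 kJ/mol.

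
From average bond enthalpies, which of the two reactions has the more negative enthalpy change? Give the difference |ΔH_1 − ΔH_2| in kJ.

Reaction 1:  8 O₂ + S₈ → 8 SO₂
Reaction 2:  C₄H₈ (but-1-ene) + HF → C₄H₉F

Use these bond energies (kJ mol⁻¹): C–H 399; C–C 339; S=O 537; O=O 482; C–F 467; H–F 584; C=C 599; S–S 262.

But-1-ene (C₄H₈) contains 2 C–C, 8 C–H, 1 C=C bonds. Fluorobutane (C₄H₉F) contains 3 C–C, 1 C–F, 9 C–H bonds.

Reaction 1:
  Bonds broken (reactants):
    O=O: 8 × 482 = 3856
    S–S: 8 × 262 = 2096
    Σ(broken) = 5952 kJ
  Bonds formed (products):
    S=O: 16 × 537 = 8592
    Σ(formed) = 8592 kJ
  ΔH_1 = 5952 − 8592 = −2640 kJ
Reaction 2:
  Bonds broken (reactants):
    C–C: 2 × 339 = 678
    C–H: 8 × 399 = 3192
    C=C: 1 × 599 = 599
    H–F: 1 × 584 = 584
    Σ(broken) = 5053 kJ
  Bonds formed (products):
    C–C: 3 × 339 = 1017
    C–F: 1 × 467 = 467
    C–H: 9 × 399 = 3591
    Σ(formed) = 5075 kJ
  ΔH_2 = 5053 − 5075 = −22 kJ
ΔH_1 − ΔH_2 = −2618 kJ, so reaction 1 has the more negative ΔH; |ΔH_1 − ΔH_2| = 2618 kJ.

Reaction 1, by 2618 kJ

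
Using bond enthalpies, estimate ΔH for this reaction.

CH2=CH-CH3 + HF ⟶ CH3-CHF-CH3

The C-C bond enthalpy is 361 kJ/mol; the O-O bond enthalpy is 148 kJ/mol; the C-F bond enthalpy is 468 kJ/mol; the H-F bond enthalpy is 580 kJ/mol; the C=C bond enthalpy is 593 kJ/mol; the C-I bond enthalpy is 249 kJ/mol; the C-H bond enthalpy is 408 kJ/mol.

ΔH ≈ −64 kJ

Bonds broken (reactants):
  C-C: 1 × 361 = 361
  C-H: 6 × 408 = 2448
  C=C: 1 × 593 = 593
  H-F: 1 × 580 = 580
  Σ(broken) = 3982 kJ
Bonds formed (products):
  C-C: 2 × 361 = 722
  C-F: 1 × 468 = 468
  C-H: 7 × 408 = 2856
  Σ(formed) = 4046 kJ
ΔH = Σ(broken) − Σ(formed) = 3982 − 4046 = −64 kJ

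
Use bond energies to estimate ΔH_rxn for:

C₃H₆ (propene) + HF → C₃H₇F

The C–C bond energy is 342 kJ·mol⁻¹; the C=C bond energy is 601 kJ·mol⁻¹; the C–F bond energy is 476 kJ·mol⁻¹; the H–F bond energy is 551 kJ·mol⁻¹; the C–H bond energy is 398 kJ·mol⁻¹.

ΔH ≈ −64 kJ

Bonds broken (reactants):
  C–C: 1 × 342 = 342
  C–H: 6 × 398 = 2388
  C=C: 1 × 601 = 601
  H–F: 1 × 551 = 551
  Σ(broken) = 3882 kJ
Bonds formed (products):
  C–C: 2 × 342 = 684
  C–F: 1 × 476 = 476
  C–H: 7 × 398 = 2786
  Σ(formed) = 3946 kJ
ΔH = Σ(broken) − Σ(formed) = 3882 − 3946 = −64 kJ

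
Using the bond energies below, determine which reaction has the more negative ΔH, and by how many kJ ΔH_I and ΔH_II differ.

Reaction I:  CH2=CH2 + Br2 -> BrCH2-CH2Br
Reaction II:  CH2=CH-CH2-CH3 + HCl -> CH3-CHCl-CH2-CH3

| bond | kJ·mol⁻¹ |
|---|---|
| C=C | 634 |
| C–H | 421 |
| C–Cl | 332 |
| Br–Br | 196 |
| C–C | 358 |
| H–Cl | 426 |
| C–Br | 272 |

Reaction I:
  Bonds broken (reactants):
    Br–Br: 1 × 196 = 196
    C–H: 4 × 421 = 1684
    C=C: 1 × 634 = 634
    Σ(broken) = 2514 kJ
  Bonds formed (products):
    C–Br: 2 × 272 = 544
    C–C: 1 × 358 = 358
    C–H: 4 × 421 = 1684
    Σ(formed) = 2586 kJ
  ΔH_I = 2514 − 2586 = −72 kJ
Reaction II:
  Bonds broken (reactants):
    C–C: 2 × 358 = 716
    C–H: 8 × 421 = 3368
    C=C: 1 × 634 = 634
    H–Cl: 1 × 426 = 426
    Σ(broken) = 5144 kJ
  Bonds formed (products):
    C–C: 3 × 358 = 1074
    C–Cl: 1 × 332 = 332
    C–H: 9 × 421 = 3789
    Σ(formed) = 5195 kJ
  ΔH_II = 5144 − 5195 = −51 kJ
ΔH_I − ΔH_II = −21 kJ, so reaction I has the more negative ΔH; |ΔH_I − ΔH_II| = 21 kJ.

Reaction I, by 21 kJ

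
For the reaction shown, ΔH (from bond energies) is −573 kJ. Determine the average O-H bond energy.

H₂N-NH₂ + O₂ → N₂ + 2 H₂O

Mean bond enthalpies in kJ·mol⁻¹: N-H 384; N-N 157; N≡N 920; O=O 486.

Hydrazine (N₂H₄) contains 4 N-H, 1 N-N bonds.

Let D be the O-H bond energy.
Σ(broken) = 4×384 + 1×157 + 1×486 = 2179
Σ(formed) = 1×920 + 4×D = 920 + 4D
ΔH = Σ(broken) − Σ(formed) = (2179) − (920 + 4D) = +1259 − 4D
Setting this equal to −573 kJ gives 4D = 1832, so D = 458 kJ/mol.

D(O-H) ≈ 458 kJ/mol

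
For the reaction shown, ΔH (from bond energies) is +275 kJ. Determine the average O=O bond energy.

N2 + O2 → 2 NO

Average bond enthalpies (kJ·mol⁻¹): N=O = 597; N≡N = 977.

Let D be the O=O bond energy.
Σ(broken) = 1×977 + 1×D = 977 + D
Σ(formed) = 2×597 = 1194
ΔH = Σ(broken) − Σ(formed) = (977 + D) − (1194) = −217 + D
Setting this equal to +275 kJ gives D = 492 kJ/mol.

D(O=O) ≈ 492 kJ/mol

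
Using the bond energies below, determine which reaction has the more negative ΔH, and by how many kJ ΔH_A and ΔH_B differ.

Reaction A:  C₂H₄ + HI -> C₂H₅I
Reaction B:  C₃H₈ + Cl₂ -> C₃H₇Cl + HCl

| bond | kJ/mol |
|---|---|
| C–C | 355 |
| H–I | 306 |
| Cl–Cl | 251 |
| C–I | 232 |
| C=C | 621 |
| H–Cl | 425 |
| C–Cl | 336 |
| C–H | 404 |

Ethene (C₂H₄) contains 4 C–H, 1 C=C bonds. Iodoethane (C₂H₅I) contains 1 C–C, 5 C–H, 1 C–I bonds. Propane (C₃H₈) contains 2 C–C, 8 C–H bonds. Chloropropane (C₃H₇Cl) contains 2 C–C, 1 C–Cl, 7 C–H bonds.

Reaction B, by 42 kJ

Reaction A:
  Bonds broken (reactants):
    C–H: 4 × 404 = 1616
    C=C: 1 × 621 = 621
    H–I: 1 × 306 = 306
    Σ(broken) = 2543 kJ
  Bonds formed (products):
    C–C: 1 × 355 = 355
    C–H: 5 × 404 = 2020
    C–I: 1 × 232 = 232
    Σ(formed) = 2607 kJ
  ΔH_A = 2543 − 2607 = −64 kJ
Reaction B:
  Bonds broken (reactants):
    C–C: 2 × 355 = 710
    C–H: 8 × 404 = 3232
    Cl–Cl: 1 × 251 = 251
    Σ(broken) = 4193 kJ
  Bonds formed (products):
    C–C: 2 × 355 = 710
    C–Cl: 1 × 336 = 336
    C–H: 7 × 404 = 2828
    H–Cl: 1 × 425 = 425
    Σ(formed) = 4299 kJ
  ΔH_B = 4193 − 4299 = −106 kJ
ΔH_A − ΔH_B = +42 kJ, so reaction B has the more negative ΔH; |ΔH_A − ΔH_B| = 42 kJ.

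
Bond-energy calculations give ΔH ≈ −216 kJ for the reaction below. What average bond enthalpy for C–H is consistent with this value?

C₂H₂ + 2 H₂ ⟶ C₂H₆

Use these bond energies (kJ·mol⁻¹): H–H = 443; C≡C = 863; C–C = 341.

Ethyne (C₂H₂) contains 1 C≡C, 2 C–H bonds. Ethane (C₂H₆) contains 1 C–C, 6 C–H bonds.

D(C–H) ≈ 406 kJ/mol

Let D be the C–H bond energy.
Σ(broken) = 1×863 + 2×D + 2×443 = 1749 + 2D
Σ(formed) = 1×341 + 6×D = 341 + 6D
ΔH = Σ(broken) − Σ(formed) = (1749 + 2D) − (341 + 6D) = +1408 − 4D
Setting this equal to −216 kJ gives 4D = 1624, so D = 406 kJ/mol.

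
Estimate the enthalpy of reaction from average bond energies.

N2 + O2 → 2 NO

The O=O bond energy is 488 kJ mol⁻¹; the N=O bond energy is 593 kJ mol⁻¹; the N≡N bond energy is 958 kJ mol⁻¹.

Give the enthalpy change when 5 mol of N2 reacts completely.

Bonds broken (reactants):
  N≡N: 1 × 958 = 958
  O=O: 1 × 488 = 488
  Σ(broken) = 1446 kJ
Bonds formed (products):
  N=O: 2 × 593 = 1186
  Σ(formed) = 1186 kJ
ΔH = Σ(broken) − Σ(formed) = 1446 − 1186 = +260 kJ
For 5× the reaction as written: 5 × (+260) = +1300 kJ

ΔH = +1300 kJ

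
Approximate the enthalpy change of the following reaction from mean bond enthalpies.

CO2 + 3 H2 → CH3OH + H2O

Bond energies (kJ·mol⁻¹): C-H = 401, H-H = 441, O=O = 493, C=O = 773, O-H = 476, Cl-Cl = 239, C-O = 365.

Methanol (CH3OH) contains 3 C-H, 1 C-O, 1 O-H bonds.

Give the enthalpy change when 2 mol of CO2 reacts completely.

Bonds broken (reactants):
  C=O: 2 × 773 = 1546
  H-H: 3 × 441 = 1323
  Σ(broken) = 2869 kJ
Bonds formed (products):
  C-H: 3 × 401 = 1203
  C-O: 1 × 365 = 365
  O-H: 3 × 476 = 1428
  Σ(formed) = 2996 kJ
ΔH = Σ(broken) − Σ(formed) = 2869 − 2996 = −127 kJ
For 2× the reaction as written: 2 × (−127) = −254 kJ

ΔH = −254 kJ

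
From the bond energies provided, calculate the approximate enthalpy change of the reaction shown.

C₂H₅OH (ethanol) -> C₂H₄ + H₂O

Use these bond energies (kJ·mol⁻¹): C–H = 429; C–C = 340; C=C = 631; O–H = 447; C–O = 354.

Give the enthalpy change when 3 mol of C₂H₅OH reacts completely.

ΔH = +135 kJ

Bonds broken (reactants):
  C–C: 1 × 340 = 340
  C–H: 5 × 429 = 2145
  C–O: 1 × 354 = 354
  O–H: 1 × 447 = 447
  Σ(broken) = 3286 kJ
Bonds formed (products):
  C–H: 4 × 429 = 1716
  C=C: 1 × 631 = 631
  O–H: 2 × 447 = 894
  Σ(formed) = 3241 kJ
ΔH = Σ(broken) − Σ(formed) = 3286 − 3241 = +45 kJ
For 3× the reaction as written: 3 × (+45) = +135 kJ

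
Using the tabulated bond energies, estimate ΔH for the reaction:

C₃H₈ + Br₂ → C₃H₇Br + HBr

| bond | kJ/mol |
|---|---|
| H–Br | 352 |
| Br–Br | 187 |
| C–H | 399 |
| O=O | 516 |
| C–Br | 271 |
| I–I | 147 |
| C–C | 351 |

ΔH ≈ −37 kJ

Bonds broken (reactants):
  Br–Br: 1 × 187 = 187
  C–C: 2 × 351 = 702
  C–H: 8 × 399 = 3192
  Σ(broken) = 4081 kJ
Bonds formed (products):
  C–Br: 1 × 271 = 271
  C–C: 2 × 351 = 702
  C–H: 7 × 399 = 2793
  H–Br: 1 × 352 = 352
  Σ(formed) = 4118 kJ
ΔH = Σ(broken) − Σ(formed) = 4081 − 4118 = −37 kJ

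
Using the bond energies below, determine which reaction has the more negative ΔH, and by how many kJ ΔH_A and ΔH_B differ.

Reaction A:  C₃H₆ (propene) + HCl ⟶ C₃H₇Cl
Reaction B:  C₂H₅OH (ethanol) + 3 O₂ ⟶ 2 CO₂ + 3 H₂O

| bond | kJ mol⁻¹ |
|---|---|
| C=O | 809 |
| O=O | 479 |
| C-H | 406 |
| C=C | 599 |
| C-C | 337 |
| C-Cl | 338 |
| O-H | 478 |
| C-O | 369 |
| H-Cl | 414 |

Reaction B, by 1385 kJ

Reaction A:
  Bonds broken (reactants):
    C-C: 1 × 337 = 337
    C-H: 6 × 406 = 2436
    C=C: 1 × 599 = 599
    H-Cl: 1 × 414 = 414
    Σ(broken) = 3786 kJ
  Bonds formed (products):
    C-C: 2 × 337 = 674
    C-Cl: 1 × 338 = 338
    C-H: 7 × 406 = 2842
    Σ(formed) = 3854 kJ
  ΔH_A = 3786 − 3854 = −68 kJ
Reaction B:
  Bonds broken (reactants):
    C-C: 1 × 337 = 337
    C-H: 5 × 406 = 2030
    C-O: 1 × 369 = 369
    O-H: 1 × 478 = 478
    O=O: 3 × 479 = 1437
    Σ(broken) = 4651 kJ
  Bonds formed (products):
    C=O: 4 × 809 = 3236
    O-H: 6 × 478 = 2868
    Σ(formed) = 6104 kJ
  ΔH_B = 4651 − 6104 = −1453 kJ
ΔH_A − ΔH_B = +1385 kJ, so reaction B has the more negative ΔH; |ΔH_A − ΔH_B| = 1385 kJ.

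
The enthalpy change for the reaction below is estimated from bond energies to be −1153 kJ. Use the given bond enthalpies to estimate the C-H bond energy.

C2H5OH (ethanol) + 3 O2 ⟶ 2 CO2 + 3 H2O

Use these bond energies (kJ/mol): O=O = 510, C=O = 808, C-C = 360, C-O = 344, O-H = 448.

Let D be the C-H bond energy.
Σ(broken) = 1×360 + 5×D + 1×344 + 1×448 + 3×510 = 2682 + 5D
Σ(formed) = 4×808 + 6×448 = 5920
ΔH = Σ(broken) − Σ(formed) = (2682 + 5D) − (5920) = −3238 + 5D
Setting this equal to −1153 kJ gives 5D = 2085, so D = 417 kJ/mol.

D(C-H) ≈ 417 kJ/mol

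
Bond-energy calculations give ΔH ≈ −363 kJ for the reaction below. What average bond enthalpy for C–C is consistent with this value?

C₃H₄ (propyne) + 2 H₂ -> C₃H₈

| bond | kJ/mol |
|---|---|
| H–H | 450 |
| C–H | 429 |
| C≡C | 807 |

D(C–C) ≈ 354 kJ/mol

Let D be the C–C bond energy.
Σ(broken) = 1×807 + 1×D + 4×429 + 2×450 = 3423 + D
Σ(formed) = 2×D + 8×429 = 3432 + 2D
ΔH = Σ(broken) − Σ(formed) = (3423 + D) − (3432 + 2D) = −9 − D
Setting this equal to −363 kJ gives D = 354 kJ/mol.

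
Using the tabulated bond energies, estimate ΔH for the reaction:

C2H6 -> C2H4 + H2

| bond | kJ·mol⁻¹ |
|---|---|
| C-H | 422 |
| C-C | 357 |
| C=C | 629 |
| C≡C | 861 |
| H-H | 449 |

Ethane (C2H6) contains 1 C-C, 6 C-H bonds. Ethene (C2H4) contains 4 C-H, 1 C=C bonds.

Bonds broken (reactants):
  C-C: 1 × 357 = 357
  C-H: 6 × 422 = 2532
  Σ(broken) = 2889 kJ
Bonds formed (products):
  C-H: 4 × 422 = 1688
  C=C: 1 × 629 = 629
  H-H: 1 × 449 = 449
  Σ(formed) = 2766 kJ
ΔH = Σ(broken) − Σ(formed) = 2889 − 2766 = +123 kJ

ΔH ≈ +123 kJ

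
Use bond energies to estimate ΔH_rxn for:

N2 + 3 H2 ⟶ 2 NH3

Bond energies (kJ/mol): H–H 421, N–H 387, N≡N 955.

Bonds broken (reactants):
  H–H: 3 × 421 = 1263
  N≡N: 1 × 955 = 955
  Σ(broken) = 2218 kJ
Bonds formed (products):
  N–H: 6 × 387 = 2322
  Σ(formed) = 2322 kJ
ΔH = Σ(broken) − Σ(formed) = 2218 − 2322 = −104 kJ

ΔH ≈ −104 kJ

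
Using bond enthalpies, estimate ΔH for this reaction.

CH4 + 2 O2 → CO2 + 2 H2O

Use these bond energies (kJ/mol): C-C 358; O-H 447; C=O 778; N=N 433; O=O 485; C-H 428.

ΔH ≈ −662 kJ

Bonds broken (reactants):
  C-H: 4 × 428 = 1712
  O=O: 2 × 485 = 970
  Σ(broken) = 2682 kJ
Bonds formed (products):
  C=O: 2 × 778 = 1556
  O-H: 4 × 447 = 1788
  Σ(formed) = 3344 kJ
ΔH = Σ(broken) − Σ(formed) = 2682 − 3344 = −662 kJ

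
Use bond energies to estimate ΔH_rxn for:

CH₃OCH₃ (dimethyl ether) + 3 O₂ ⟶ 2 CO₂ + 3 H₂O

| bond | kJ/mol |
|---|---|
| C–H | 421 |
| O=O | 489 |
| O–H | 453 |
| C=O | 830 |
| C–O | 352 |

ΔH ≈ −1341 kJ

Bonds broken (reactants):
  C–H: 6 × 421 = 2526
  C–O: 2 × 352 = 704
  O=O: 3 × 489 = 1467
  Σ(broken) = 4697 kJ
Bonds formed (products):
  C=O: 4 × 830 = 3320
  O–H: 6 × 453 = 2718
  Σ(formed) = 6038 kJ
ΔH = Σ(broken) − Σ(formed) = 4697 − 6038 = −1341 kJ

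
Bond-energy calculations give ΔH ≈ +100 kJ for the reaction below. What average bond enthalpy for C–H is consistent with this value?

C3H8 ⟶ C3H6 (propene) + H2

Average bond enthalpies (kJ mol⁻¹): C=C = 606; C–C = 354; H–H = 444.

Let D be the C–H bond energy.
Σ(broken) = 2×354 + 8×D = 708 + 8D
Σ(formed) = 1×354 + 6×D + 1×606 + 1×444 = 1404 + 6D
ΔH = Σ(broken) − Σ(formed) = (708 + 8D) − (1404 + 6D) = −696 + 2D
Setting this equal to +100 kJ gives 2D = 796, so D = 398 kJ/mol.

D(C–H) ≈ 398 kJ/mol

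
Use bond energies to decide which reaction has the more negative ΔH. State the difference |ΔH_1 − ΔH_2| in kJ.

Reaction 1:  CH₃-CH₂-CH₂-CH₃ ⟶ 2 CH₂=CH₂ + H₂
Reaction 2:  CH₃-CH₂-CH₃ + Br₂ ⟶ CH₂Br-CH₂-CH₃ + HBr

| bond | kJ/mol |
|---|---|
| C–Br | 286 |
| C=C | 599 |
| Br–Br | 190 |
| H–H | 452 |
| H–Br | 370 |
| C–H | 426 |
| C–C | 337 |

Reaction 1:
  Bonds broken (reactants):
    C–C: 3 × 337 = 1011
    C–H: 10 × 426 = 4260
    Σ(broken) = 5271 kJ
  Bonds formed (products):
    C–H: 8 × 426 = 3408
    C=C: 2 × 599 = 1198
    H–H: 1 × 452 = 452
    Σ(formed) = 5058 kJ
  ΔH_1 = 5271 − 5058 = +213 kJ
Reaction 2:
  Bonds broken (reactants):
    Br–Br: 1 × 190 = 190
    C–C: 2 × 337 = 674
    C–H: 8 × 426 = 3408
    Σ(broken) = 4272 kJ
  Bonds formed (products):
    C–Br: 1 × 286 = 286
    C–C: 2 × 337 = 674
    C–H: 7 × 426 = 2982
    H–Br: 1 × 370 = 370
    Σ(formed) = 4312 kJ
  ΔH_2 = 4272 − 4312 = −40 kJ
ΔH_1 − ΔH_2 = +253 kJ, so reaction 2 has the more negative ΔH; |ΔH_1 − ΔH_2| = 253 kJ.

Reaction 2, by 253 kJ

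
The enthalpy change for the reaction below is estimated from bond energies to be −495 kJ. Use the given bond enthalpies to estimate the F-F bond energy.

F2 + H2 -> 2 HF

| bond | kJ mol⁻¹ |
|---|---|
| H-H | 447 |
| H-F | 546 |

D(F-F) ≈ 150 kJ/mol

Let D be the F-F bond energy.
Σ(broken) = 1×D + 1×447 = 447 + D
Σ(formed) = 2×546 = 1092
ΔH = Σ(broken) − Σ(formed) = (447 + D) − (1092) = −645 + D
Setting this equal to −495 kJ gives D = 150 kJ/mol.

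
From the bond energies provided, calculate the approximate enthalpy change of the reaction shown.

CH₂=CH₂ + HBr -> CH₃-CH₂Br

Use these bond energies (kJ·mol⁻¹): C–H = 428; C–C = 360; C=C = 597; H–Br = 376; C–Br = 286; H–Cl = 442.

ΔH ≈ −101 kJ

Bonds broken (reactants):
  C–H: 4 × 428 = 1712
  C=C: 1 × 597 = 597
  H–Br: 1 × 376 = 376
  Σ(broken) = 2685 kJ
Bonds formed (products):
  C–Br: 1 × 286 = 286
  C–C: 1 × 360 = 360
  C–H: 5 × 428 = 2140
  Σ(formed) = 2786 kJ
ΔH = Σ(broken) − Σ(formed) = 2685 − 2786 = −101 kJ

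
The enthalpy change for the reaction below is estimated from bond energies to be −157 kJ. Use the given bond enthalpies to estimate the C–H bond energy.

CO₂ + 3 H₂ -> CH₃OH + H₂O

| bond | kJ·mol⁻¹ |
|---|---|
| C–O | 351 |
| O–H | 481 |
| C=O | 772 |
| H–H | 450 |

Let D be the C–H bond energy.
Σ(broken) = 2×772 + 3×450 = 2894
Σ(formed) = 3×D + 1×351 + 3×481 = 1794 + 3D
ΔH = Σ(broken) − Σ(formed) = (2894) − (1794 + 3D) = +1100 − 3D
Setting this equal to −157 kJ gives 3D = 1257, so D = 419 kJ/mol.

D(C–H) ≈ 419 kJ/mol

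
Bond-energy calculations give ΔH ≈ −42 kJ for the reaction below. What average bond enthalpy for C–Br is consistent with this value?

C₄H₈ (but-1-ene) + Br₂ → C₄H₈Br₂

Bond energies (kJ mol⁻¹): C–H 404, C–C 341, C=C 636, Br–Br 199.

D(C–Br) ≈ 268 kJ/mol

Let D be the C–Br bond energy.
Σ(broken) = 1×199 + 2×341 + 8×404 + 1×636 = 4749
Σ(formed) = 2×D + 3×341 + 8×404 = 4255 + 2D
ΔH = Σ(broken) − Σ(formed) = (4749) − (4255 + 2D) = +494 − 2D
Setting this equal to −42 kJ gives 2D = 536, so D = 268 kJ/mol.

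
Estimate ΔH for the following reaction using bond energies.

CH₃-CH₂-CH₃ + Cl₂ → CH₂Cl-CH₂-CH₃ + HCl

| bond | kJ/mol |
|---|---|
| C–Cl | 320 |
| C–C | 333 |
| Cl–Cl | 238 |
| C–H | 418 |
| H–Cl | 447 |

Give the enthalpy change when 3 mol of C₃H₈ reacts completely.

Bonds broken (reactants):
  C–C: 2 × 333 = 666
  C–H: 8 × 418 = 3344
  Cl–Cl: 1 × 238 = 238
  Σ(broken) = 4248 kJ
Bonds formed (products):
  C–C: 2 × 333 = 666
  C–Cl: 1 × 320 = 320
  C–H: 7 × 418 = 2926
  H–Cl: 1 × 447 = 447
  Σ(formed) = 4359 kJ
ΔH = Σ(broken) − Σ(formed) = 4248 − 4359 = −111 kJ
For 3× the reaction as written: 3 × (−111) = −333 kJ

ΔH = −333 kJ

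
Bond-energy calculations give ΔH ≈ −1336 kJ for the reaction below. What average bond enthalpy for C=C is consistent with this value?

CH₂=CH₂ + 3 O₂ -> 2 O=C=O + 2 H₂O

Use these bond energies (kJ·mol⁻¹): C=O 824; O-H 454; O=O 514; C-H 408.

D(C=C) ≈ 602 kJ/mol

Let D be the C=C bond energy.
Σ(broken) = 4×408 + 1×D + 3×514 = 3174 + D
Σ(formed) = 4×824 + 4×454 = 5112
ΔH = Σ(broken) − Σ(formed) = (3174 + D) − (5112) = −1938 + D
Setting this equal to −1336 kJ gives D = 602 kJ/mol.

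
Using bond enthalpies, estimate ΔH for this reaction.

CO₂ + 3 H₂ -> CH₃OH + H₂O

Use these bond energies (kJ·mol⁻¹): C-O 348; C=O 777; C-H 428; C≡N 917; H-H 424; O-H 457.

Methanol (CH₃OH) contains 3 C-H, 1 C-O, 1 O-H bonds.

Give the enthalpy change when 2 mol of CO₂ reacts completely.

Bonds broken (reactants):
  C=O: 2 × 777 = 1554
  H-H: 3 × 424 = 1272
  Σ(broken) = 2826 kJ
Bonds formed (products):
  C-H: 3 × 428 = 1284
  C-O: 1 × 348 = 348
  O-H: 3 × 457 = 1371
  Σ(formed) = 3003 kJ
ΔH = Σ(broken) − Σ(formed) = 2826 − 3003 = −177 kJ
For 2× the reaction as written: 2 × (−177) = −354 kJ

ΔH = −354 kJ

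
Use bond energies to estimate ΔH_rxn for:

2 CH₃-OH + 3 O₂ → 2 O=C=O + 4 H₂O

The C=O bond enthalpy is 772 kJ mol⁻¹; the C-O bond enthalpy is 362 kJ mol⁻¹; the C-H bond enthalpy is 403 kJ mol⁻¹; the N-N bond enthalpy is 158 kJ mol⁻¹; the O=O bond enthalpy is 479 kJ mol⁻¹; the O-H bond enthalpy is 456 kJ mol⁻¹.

Bonds broken (reactants):
  C-H: 6 × 403 = 2418
  C-O: 2 × 362 = 724
  O-H: 2 × 456 = 912
  O=O: 3 × 479 = 1437
  Σ(broken) = 5491 kJ
Bonds formed (products):
  C=O: 4 × 772 = 3088
  O-H: 8 × 456 = 3648
  Σ(formed) = 6736 kJ
ΔH = Σ(broken) − Σ(formed) = 5491 − 6736 = −1245 kJ

ΔH ≈ −1245 kJ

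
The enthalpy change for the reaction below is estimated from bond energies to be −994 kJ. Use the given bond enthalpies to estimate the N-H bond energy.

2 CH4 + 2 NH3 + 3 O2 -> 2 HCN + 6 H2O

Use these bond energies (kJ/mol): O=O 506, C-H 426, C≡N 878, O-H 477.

D(N-H) ≈ 402 kJ/mol

Let D be the N-H bond energy.
Σ(broken) = 8×426 + 6×D + 3×506 = 4926 + 6D
Σ(formed) = 2×878 + 2×426 + 12×477 = 8332
ΔH = Σ(broken) − Σ(formed) = (4926 + 6D) − (8332) = −3406 + 6D
Setting this equal to −994 kJ gives 6D = 2412, so D = 402 kJ/mol.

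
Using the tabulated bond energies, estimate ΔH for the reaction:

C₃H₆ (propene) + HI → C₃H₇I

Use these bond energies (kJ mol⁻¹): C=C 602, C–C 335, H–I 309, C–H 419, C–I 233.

ΔH ≈ −76 kJ

Bonds broken (reactants):
  C–C: 1 × 335 = 335
  C–H: 6 × 419 = 2514
  C=C: 1 × 602 = 602
  H–I: 1 × 309 = 309
  Σ(broken) = 3760 kJ
Bonds formed (products):
  C–C: 2 × 335 = 670
  C–H: 7 × 419 = 2933
  C–I: 1 × 233 = 233
  Σ(formed) = 3836 kJ
ΔH = Σ(broken) − Σ(formed) = 3760 − 3836 = −76 kJ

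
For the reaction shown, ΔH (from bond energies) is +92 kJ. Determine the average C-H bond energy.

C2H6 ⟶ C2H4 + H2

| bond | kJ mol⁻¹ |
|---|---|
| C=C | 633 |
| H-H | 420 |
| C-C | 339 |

D(C-H) ≈ 403 kJ/mol

Let D be the C-H bond energy.
Σ(broken) = 1×339 + 6×D = 339 + 6D
Σ(formed) = 4×D + 1×633 + 1×420 = 1053 + 4D
ΔH = Σ(broken) − Σ(formed) = (339 + 6D) − (1053 + 4D) = −714 + 2D
Setting this equal to +92 kJ gives 2D = 806, so D = 403 kJ/mol.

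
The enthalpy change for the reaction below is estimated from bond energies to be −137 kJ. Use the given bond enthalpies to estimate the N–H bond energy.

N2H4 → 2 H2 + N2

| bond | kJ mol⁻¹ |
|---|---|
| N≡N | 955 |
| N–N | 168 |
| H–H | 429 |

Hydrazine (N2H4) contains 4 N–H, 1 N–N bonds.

D(N–H) ≈ 377 kJ/mol

Let D be the N–H bond energy.
Σ(broken) = 4×D + 1×168 = 168 + 4D
Σ(formed) = 2×429 + 1×955 = 1813
ΔH = Σ(broken) − Σ(formed) = (168 + 4D) − (1813) = −1645 + 4D
Setting this equal to −137 kJ gives 4D = 1508, so D = 377 kJ/mol.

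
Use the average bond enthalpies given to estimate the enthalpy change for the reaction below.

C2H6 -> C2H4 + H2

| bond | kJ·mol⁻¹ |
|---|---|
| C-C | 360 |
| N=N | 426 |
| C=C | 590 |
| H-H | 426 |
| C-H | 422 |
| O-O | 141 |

Bonds broken (reactants):
  C-C: 1 × 360 = 360
  C-H: 6 × 422 = 2532
  Σ(broken) = 2892 kJ
Bonds formed (products):
  C-H: 4 × 422 = 1688
  C=C: 1 × 590 = 590
  H-H: 1 × 426 = 426
  Σ(formed) = 2704 kJ
ΔH = Σ(broken) − Σ(formed) = 2892 − 2704 = +188 kJ

ΔH ≈ +188 kJ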